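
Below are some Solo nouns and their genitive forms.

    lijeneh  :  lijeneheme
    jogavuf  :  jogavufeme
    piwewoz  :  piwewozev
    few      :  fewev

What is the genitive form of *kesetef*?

kesetefeme

Looking at the final consonant of each stem: -eme when the stem ends in a voiceless consonant (*lijeneh*, *jogavuf*); -ev when the stem ends in a voiced consonant (*piwewoz*, *few*).
The final consonant of *kesetef* is /f/, which is voiceless, so the suffix is -eme, giving *kesetefeme*.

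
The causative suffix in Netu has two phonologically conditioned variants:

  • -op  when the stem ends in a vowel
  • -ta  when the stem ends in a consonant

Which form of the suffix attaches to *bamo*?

-op

*bamo*: final sound = /o/, a vowel → -op.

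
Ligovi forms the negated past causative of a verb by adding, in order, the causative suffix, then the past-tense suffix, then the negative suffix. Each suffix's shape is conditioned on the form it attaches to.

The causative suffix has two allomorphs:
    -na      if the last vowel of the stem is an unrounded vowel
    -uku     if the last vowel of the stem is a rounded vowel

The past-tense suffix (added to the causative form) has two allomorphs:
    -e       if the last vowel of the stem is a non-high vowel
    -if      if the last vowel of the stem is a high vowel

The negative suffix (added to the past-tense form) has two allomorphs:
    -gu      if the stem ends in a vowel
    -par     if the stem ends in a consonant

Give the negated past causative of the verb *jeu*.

The last vowel of *jeu* is /u/, which is a rounded vowel, so the causative suffix is -uku, giving *jeuuku*.
The causative form *jeuuku*: last vowel = /u/, a high vowel → -if → *jeuukuif*.
Since the final sound of the past-tense form *jeuukuif* is /f/ (a consonant), it takes -par, giving *jeuukuifpar*.

jeuukuifpar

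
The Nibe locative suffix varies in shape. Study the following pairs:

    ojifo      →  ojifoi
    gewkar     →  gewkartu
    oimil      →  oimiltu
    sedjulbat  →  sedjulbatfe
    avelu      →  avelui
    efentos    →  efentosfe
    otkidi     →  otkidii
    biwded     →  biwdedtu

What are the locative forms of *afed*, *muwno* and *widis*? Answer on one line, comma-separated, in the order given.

afedtu, muwnoi, widisfe

The pattern is voicing of the final sound: -fe when the stem ends in a voiceless consonant (*sedjulbat*, *efentos*); -tu when the stem ends in a voiced consonant (*gewkar*, *oimil*, *biwded*); -i when the stem ends in a vowel (*ojifo*, *avelu*, *otkidi*).
*afed* — final sound /d/ (a voiced consonant) → -tu → *afedtu*.
Since the final sound of *muwno* is /o/ (a vowel), it takes -i, giving *muwnoi*.
Since the final sound of *widis* is /s/ (a voiceless consonant), it takes -fe, giving *widisfe*.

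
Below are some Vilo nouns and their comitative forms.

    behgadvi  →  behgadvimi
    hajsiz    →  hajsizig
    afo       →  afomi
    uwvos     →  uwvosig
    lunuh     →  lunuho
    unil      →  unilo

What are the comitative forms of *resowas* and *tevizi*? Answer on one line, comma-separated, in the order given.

resowasig, tevizimi

The suffix is conditioned by the final sound: -ig when the stem ends in a sibilant (*hajsiz*, *uwvos*); -o when the stem ends in a non-sibilant consonant (*lunuh*, *unil*); -mi when the stem ends in a vowel (*behgadvi*, *afo*).
*resowas*: final sound = /s/, a sibilant → -ig → *resowasig*.
*tevizi*: final sound = /i/, a vowel → -mi → *tevizimi*.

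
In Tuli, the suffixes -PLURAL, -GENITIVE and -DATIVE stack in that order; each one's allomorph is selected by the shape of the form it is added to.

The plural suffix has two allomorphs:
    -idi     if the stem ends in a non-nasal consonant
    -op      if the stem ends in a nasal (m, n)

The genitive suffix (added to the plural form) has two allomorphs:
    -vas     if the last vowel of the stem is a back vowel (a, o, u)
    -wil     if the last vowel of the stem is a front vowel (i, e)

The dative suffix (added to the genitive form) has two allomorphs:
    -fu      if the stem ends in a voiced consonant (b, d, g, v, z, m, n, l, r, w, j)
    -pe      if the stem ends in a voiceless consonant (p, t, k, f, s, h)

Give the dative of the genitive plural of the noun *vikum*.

vikumopvaspe

Since the final consonant of *vikum* is /m/ (a nasal), it takes -op, giving *vikumop*.
The plural form *vikumop*: last vowel = /o/, a back vowel → -vas → *vikumopvas*.
The final consonant of the genitive form *vikumopvas* is /s/, which is voiceless, so the dative suffix is -pe, giving *vikumopvaspe*.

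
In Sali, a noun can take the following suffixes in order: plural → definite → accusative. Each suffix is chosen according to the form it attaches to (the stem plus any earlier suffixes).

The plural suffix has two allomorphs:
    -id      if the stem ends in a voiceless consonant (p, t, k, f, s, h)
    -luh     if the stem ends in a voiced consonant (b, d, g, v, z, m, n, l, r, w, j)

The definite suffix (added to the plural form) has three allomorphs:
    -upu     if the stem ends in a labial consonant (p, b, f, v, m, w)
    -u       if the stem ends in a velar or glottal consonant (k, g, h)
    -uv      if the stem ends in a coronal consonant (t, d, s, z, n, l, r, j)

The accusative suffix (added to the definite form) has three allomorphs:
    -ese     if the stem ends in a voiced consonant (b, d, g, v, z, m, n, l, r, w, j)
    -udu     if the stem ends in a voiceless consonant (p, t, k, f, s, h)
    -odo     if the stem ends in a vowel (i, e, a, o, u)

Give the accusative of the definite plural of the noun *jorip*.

joripiduvese

Since the final consonant of *jorip* is /p/ (voiceless), it takes -id, giving *joripid*.
The plural form *joripid*: final consonant = /d/, coronal → -uv → *joripiduv*.
The definite form *joripiduv*: final sound = /v/, a voiced consonant → -ese → *joripiduvese*.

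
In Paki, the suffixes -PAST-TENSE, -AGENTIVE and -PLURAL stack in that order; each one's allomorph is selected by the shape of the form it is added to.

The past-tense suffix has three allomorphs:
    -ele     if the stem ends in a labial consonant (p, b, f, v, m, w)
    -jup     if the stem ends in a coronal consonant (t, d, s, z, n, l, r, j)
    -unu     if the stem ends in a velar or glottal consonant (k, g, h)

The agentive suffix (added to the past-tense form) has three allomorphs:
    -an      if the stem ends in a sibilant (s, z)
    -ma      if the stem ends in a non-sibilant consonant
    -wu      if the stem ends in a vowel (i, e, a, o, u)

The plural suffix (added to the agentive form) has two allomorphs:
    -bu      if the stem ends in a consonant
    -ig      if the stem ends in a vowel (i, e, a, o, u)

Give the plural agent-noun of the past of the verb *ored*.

oredjupmaig

*ored*: final consonant = /d/, coronal → -jup → *oredjup*.
The final sound of the past-tense form *oredjup* is /p/, which is a non-sibilant consonant, so the agentive suffix is -ma, giving *oredjupma*.
The agentive form *oredjupma* — final sound /a/ (a vowel) → -ig → *oredjupmaig*.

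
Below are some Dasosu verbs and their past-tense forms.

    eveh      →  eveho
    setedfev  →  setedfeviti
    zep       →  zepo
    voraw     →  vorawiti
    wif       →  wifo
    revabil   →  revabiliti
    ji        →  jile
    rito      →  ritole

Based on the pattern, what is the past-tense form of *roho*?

The pattern is voicing of the final sound: -o when the stem ends in a voiceless consonant (*eveh*, *zep*, *wif*); -iti when the stem ends in a voiced consonant (*setedfev*, *voraw*, *revabil*); -le when the stem ends in a vowel (*ji*, *rito*).
Since the final sound of *roho* is /o/ (a vowel), it takes -le, giving *rohole*.

rohole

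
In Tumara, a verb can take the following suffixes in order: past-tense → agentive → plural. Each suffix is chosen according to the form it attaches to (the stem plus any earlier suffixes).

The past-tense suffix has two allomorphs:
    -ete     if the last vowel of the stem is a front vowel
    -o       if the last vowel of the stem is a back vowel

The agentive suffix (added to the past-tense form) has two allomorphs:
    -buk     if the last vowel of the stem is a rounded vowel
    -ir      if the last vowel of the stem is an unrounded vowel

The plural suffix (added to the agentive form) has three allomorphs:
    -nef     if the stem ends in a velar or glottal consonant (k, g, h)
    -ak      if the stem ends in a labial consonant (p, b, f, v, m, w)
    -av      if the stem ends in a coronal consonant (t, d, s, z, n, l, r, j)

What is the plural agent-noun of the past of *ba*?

baobuknef

The last vowel of *ba* is /a/, which is a back vowel, so the past-tense suffix is -o, giving *bao*.
Since the last vowel of the past-tense form *bao* is /o/ (a rounded vowel), it takes -buk, giving *baobuk*.
The final consonant of the agentive form *baobuk* is /k/, which is velar/glottal, so the plural suffix is -nef, giving *baobuknef*.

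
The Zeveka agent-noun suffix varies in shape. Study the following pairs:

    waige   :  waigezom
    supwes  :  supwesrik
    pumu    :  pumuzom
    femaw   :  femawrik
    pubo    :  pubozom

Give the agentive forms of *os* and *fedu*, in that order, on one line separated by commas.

The pattern is consonant vs. vowel: -rik when the stem ends in a consonant (*supwes*, *femaw*); -zom when the stem ends in a vowel (*waige*, *pumu*, *pubo*).
The final sound of *os* is /s/, which is a consonant, so the suffix is -rik, giving *osrik*.
*fedu* — final sound /u/ (a vowel) → -zom → *feduzom*.

osrik, feduzom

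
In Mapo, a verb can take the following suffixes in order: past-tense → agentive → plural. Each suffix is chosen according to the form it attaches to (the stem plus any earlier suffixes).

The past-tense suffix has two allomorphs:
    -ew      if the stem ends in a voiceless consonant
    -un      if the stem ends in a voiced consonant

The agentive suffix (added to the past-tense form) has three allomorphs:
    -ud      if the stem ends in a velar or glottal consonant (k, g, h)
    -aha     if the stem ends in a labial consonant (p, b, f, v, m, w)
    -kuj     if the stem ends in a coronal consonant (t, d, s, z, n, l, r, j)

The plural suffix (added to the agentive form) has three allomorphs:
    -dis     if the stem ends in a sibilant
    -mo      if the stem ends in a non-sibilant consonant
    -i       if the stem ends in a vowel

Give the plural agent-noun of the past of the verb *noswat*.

noswatewahai

The final consonant of *noswat* is /t/, which is voiceless, so the past-tense suffix is -ew, giving *noswatew*.
The past-tense form *noswatew* — final consonant /w/ (labial) → -aha → *noswatewaha*.
The agentive form *noswatewaha*: final sound = /a/, a vowel → -i → *noswatewahai*.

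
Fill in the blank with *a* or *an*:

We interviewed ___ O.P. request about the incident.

The indefinite article is chosen by the initial *sound* of the following word, not its spelling.
The initialism *O.P.* is read letter by letter; the first letter, O, is pronounced /oʊ/, which begins with a vowel sound.
So the article is *an*: We interviewed an O.P. request about the incident.

an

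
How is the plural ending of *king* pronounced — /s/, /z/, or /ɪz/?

/z/

The stem *king* ends in a voiced non-sibilant sound.
The plural suffix surfaces as /ɪz/ after sibilants, /s/ after other voiceless consonants, and /z/ after other voiced sounds.
So the plural -s on *king* is pronounced /z/.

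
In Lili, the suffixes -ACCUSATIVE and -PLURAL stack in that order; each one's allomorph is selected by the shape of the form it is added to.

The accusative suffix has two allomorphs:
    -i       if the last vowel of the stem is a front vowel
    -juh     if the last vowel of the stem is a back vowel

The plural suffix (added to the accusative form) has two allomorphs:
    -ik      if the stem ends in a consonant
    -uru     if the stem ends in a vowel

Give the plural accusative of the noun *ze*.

Since the last vowel of *ze* is /e/ (a front vowel), it takes -i, giving *zei*.
The accusative form *zei*: final sound = /i/, a vowel → -uru → *zeiuru*.

zeiuru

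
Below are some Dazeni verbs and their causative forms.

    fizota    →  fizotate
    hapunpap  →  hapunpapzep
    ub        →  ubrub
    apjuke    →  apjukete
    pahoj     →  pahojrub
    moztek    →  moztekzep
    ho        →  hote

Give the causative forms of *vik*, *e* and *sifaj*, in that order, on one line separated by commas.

Looking at the final sound of each stem: -zep when the stem ends in a voiceless consonant (*hapunpap*, *moztek*); -rub when the stem ends in a voiced consonant (*ub*, *pahoj*); -te when the stem ends in a vowel (*fizota*, *apjuke*, *ho*).
*vik* — final sound /k/ (a voiceless consonant) → -zep → *vikzep*.
*e*: final sound = /e/, a vowel → -te → *ete*.
Since the final sound of *sifaj* is /j/ (a voiced consonant), it takes -rub, giving *sifajrub*.

vikzep, ete, sifajrub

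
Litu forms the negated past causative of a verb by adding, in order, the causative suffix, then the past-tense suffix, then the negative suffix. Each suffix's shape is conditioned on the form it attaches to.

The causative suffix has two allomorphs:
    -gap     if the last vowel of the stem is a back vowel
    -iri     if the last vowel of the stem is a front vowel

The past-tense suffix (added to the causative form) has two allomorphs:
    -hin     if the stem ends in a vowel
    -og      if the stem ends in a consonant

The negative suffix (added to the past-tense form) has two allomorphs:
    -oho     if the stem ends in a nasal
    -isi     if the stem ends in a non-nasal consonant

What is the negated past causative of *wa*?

The last vowel of *wa* is /a/, which is a back vowel, so the causative suffix is -gap, giving *wagap*.
Since the final sound of the causative form *wagap* is /p/ (a consonant), it takes -og, giving *wagapog*.
Since the final consonant of the past-tense form *wagapog* is /g/ (non-nasal), it takes -isi, giving *wagapogisi*.

wagapogisi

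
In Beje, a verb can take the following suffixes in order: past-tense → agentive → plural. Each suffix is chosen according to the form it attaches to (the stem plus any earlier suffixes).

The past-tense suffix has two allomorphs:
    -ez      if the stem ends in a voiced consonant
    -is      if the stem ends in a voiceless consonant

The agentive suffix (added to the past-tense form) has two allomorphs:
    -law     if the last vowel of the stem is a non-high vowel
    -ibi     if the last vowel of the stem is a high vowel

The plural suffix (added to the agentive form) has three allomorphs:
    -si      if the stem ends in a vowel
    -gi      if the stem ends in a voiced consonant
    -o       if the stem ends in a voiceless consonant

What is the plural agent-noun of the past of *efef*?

efefisibisi

*efef*: final consonant = /f/, voiceless → -is → *efefis*.
The past-tense form *efefis*: last vowel = /i/, a high vowel → -ibi → *efefisibi*.
The final sound of the agentive form *efefisibi* is /i/, which is a vowel, so the plural suffix is -si, giving *efefisibisi*.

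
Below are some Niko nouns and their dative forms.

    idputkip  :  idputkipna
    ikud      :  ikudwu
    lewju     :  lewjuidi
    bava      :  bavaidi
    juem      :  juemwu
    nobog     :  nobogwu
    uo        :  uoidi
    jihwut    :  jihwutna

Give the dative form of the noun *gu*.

Looking at the final sound of each stem: -na when the stem ends in a voiceless consonant (*idputkip*, *jihwut*); -wu when the stem ends in a voiced consonant (*ikud*, *juem*, *nobog*); -idi when the stem ends in a vowel (*lewju*, *bava*, *uo*).
Since the final sound of *gu* is /u/ (a vowel), it takes -idi, giving *guidi*.

guidi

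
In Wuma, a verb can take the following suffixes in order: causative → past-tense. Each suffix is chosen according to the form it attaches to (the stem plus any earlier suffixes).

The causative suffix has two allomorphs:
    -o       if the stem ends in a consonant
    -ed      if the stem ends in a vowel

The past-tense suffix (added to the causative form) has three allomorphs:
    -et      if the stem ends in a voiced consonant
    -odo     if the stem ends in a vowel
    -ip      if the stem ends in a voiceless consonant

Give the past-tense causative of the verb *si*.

Since the final sound of *si* is /i/ (a vowel), it takes -ed, giving *sied*.
The final sound of the causative form *sied* is /d/, which is a voiced consonant, so the past-tense suffix is -et, giving *siedet*.

siedet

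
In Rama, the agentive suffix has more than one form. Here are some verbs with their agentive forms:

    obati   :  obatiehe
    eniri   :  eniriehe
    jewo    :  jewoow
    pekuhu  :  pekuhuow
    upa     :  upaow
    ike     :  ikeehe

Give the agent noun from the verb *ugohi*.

ugohiehe

The alternation tracks the last vowel of the stem — -ehe when the last vowel of the stem is a front vowel (*obati*, *eniri*, *ike*); -ow when the last vowel of the stem is a back vowel (*jewo*, *pekuhu*, *upa*).
The last vowel of *ugohi* is /i/, which is a front vowel, so the suffix is -ehe, giving *ugohiehe*.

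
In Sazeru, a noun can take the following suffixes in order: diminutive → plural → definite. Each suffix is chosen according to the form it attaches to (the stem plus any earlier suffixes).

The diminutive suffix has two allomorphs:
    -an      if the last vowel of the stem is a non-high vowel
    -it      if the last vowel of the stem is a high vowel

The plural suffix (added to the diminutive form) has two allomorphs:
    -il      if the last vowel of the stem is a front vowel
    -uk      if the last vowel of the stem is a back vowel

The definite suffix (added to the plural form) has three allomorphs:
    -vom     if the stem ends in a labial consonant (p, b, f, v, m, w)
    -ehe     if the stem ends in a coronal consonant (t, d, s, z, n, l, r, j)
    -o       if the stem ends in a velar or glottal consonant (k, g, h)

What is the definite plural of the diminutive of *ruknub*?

Since the last vowel of *ruknub* is /u/ (a high vowel), it takes -it, giving *ruknubit*.
Since the last vowel of the diminutive form *ruknubit* is /i/ (a front vowel), it takes -il, giving *ruknubitil*.
The final consonant of the plural form *ruknubitil* is /l/, which is coronal, so the definite suffix is -ehe, giving *ruknubitilehe*.

ruknubitilehe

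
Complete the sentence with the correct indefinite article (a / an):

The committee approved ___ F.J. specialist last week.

The indefinite article is chosen by the initial *sound* of the following word, not its spelling.
The initialism *F.J.* is read letter by letter; the first letter, F, is pronounced /ɛf/, which begins with a vowel sound.
So the article is *an*: The committee approved an F.J. specialist last week.

an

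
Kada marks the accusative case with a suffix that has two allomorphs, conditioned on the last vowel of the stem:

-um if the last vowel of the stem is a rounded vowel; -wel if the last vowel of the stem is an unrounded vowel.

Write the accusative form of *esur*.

esurum

*esur*: last vowel = /u/, a rounded vowel → -um → *esurum*.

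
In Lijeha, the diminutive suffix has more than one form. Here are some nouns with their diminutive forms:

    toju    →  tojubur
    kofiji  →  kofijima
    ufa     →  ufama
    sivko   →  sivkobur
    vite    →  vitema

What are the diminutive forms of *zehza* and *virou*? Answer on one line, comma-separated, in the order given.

The suffix is conditioned by the last vowel: -bur when the last vowel of the stem is a rounded vowel (*toju*, *sivko*); -ma when the last vowel of the stem is an unrounded vowel (*kofiji*, *ufa*, *vite*).
*zehza*: last vowel = /a/, an unrounded vowel → -ma → *zehzama*.
*virou*: last vowel = /u/, a rounded vowel → -bur → *viroubur*.

zehzama, viroubur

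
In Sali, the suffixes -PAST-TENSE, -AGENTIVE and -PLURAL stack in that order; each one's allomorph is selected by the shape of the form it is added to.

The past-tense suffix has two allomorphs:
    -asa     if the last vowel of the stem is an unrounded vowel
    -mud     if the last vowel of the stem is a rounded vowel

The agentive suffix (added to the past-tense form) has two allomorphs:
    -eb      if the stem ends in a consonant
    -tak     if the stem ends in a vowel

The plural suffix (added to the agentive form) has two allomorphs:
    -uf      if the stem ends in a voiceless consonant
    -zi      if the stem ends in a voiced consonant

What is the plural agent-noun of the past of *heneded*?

henededasatakuf

Since the last vowel of *heneded* is /e/ (an unrounded vowel), it takes -asa, giving *henededasa*.
Since the final sound of the past-tense form *henededasa* is /a/ (a vowel), it takes -tak, giving *henededasatak*.
Since the final consonant of the agentive form *henededasatak* is /k/ (voiceless), it takes -uf, giving *henededasatakuf*.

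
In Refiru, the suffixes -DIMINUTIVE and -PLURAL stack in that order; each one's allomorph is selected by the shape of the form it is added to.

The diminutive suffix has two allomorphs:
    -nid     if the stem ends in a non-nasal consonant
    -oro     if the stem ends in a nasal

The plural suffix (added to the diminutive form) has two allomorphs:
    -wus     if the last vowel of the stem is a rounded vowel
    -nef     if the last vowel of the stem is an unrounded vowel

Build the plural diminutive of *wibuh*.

*wibuh* — final consonant /h/ (non-nasal) → -nid → *wibuhnid*.
Since the last vowel of the diminutive form *wibuhnid* is /i/ (an unrounded vowel), it takes -nef, giving *wibuhnidnef*.

wibuhnidnef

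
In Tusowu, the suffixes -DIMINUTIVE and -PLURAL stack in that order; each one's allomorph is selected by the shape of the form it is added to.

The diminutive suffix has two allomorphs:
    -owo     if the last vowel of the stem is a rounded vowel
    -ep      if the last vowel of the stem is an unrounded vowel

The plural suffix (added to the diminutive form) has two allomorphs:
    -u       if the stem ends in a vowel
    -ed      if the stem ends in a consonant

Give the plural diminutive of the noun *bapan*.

*bapan* — last vowel /a/ (an unrounded vowel) → -ep → *bapanep*.
The diminutive form *bapanep*: final sound = /p/, a consonant → -ed → *bapaneped*.

bapaneped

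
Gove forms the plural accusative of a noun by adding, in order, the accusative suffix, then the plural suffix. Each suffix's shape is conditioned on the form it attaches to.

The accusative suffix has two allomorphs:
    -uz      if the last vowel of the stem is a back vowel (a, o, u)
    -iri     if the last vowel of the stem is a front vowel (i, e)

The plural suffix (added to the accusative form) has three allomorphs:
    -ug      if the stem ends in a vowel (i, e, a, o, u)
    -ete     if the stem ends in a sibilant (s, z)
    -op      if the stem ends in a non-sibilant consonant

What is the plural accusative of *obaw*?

obawuzete

*obaw* — last vowel /a/ (a back vowel) → -uz → *obawuz*.
The final sound of the accusative form *obawuz* is /z/, which is a sibilant, so the plural suffix is -ete, giving *obawuzete*.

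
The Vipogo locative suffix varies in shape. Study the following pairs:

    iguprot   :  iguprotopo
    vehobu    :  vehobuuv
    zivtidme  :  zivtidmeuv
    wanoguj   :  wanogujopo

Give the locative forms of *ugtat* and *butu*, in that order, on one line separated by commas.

Looking at the final sound of each stem: -opo when the stem ends in a consonant (*iguprot*, *wanoguj*); -uv when the stem ends in a vowel (*vehobu*, *zivtidme*).
Since the final sound of *ugtat* is /t/ (a consonant), it takes -opo, giving *ugtatopo*.
Since the final sound of *butu* is /u/ (a vowel), it takes -uv, giving *butuuv*.

ugtatopo, butuuv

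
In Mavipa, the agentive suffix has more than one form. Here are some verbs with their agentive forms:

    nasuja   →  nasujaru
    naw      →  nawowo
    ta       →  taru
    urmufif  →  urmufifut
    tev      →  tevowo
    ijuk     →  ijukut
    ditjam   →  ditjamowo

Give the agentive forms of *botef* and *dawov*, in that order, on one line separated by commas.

botefut, dawovowo

The pattern is voicing of the final sound: -ut when the stem ends in a voiceless consonant (*urmufif*, *ijuk*); -owo when the stem ends in a voiced consonant (*naw*, *tev*, *ditjam*); -ru when the stem ends in a vowel (*nasuja*, *ta*).
Since the final sound of *botef* is /f/ (a voiceless consonant), it takes -ut, giving *botefut*.
Since the final sound of *dawov* is /v/ (a voiced consonant), it takes -owo, giving *dawovowo*.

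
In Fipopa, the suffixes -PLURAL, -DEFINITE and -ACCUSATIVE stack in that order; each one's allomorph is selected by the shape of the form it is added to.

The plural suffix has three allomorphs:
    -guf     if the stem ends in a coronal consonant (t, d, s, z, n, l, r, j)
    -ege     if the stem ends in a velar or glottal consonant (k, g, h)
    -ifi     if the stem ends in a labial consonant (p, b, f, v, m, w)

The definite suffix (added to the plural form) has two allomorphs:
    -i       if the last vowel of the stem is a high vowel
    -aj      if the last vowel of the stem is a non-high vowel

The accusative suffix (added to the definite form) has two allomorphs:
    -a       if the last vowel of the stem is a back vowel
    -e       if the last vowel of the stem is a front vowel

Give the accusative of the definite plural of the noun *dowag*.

*dowag*: final consonant = /g/, velar/glottal → -ege → *dowagege*.
The plural form *dowagege* — last vowel /e/ (a non-high vowel) → -aj → *dowagegeaj*.
Since the last vowel of the definite form *dowagegeaj* is /a/ (a back vowel), it takes -a, giving *dowagegeaja*.

dowagegeaja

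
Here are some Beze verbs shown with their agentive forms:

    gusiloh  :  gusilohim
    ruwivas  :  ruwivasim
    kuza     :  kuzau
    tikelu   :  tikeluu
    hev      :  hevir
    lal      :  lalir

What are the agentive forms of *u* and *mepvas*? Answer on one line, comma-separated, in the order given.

uu, mepvasim

Looking at the final sound of each stem: -im when the stem ends in a voiceless consonant (*gusiloh*, *ruwivas*); -ir when the stem ends in a voiced consonant (*hev*, *lal*); -u when the stem ends in a vowel (*kuza*, *tikelu*).
The final sound of *u* is /u/, which is a vowel, so the suffix is -u, giving *uu*.
*mepvas* — final sound /s/ (a voiceless consonant) → -im → *mepvasim*.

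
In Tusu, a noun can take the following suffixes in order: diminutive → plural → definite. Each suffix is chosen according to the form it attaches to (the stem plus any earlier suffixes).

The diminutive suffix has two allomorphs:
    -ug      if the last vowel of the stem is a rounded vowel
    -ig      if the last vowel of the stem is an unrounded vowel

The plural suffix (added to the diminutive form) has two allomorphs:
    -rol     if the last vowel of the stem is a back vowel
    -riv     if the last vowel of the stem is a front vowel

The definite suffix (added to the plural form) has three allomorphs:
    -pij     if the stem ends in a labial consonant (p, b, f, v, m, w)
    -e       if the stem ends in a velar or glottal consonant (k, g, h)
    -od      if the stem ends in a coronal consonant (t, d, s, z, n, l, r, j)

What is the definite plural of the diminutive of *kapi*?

kapiigrivpij

The last vowel of *kapi* is /i/, which is an unrounded vowel, so the diminutive suffix is -ig, giving *kapiig*.
Since the last vowel of the diminutive form *kapiig* is /i/ (a front vowel), it takes -riv, giving *kapiigriv*.
The plural form *kapiigriv* — final consonant /v/ (labial) → -pij → *kapiigrivpij*.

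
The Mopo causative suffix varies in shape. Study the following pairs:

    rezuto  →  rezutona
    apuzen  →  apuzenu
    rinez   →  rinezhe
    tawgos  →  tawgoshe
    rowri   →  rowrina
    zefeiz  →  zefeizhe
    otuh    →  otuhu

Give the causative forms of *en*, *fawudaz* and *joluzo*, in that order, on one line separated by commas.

enu, fawudazhe, joluzona

The alternation tracks the final sound of the stem — -he when the stem ends in a sibilant (*rinez*, *tawgos*, *zefeiz*); -u when the stem ends in a non-sibilant consonant (*apuzen*, *otuh*); -na when the stem ends in a vowel (*rezuto*, *rowri*).
*en* — final sound /n/ (a non-sibilant consonant) → -u → *enu*.
*fawudaz*: final sound = /z/, a sibilant → -he → *fawudazhe*.
*joluzo* — final sound /o/ (a vowel) → -na → *joluzona*.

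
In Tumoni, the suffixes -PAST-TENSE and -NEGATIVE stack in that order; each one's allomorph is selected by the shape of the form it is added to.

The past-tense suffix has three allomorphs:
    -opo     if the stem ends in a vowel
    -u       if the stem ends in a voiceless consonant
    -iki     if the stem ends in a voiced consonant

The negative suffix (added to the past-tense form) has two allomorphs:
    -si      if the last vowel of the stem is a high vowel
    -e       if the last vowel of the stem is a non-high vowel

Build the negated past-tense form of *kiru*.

*kiru* — final sound /u/ (a vowel) → -opo → *kiruopo*.
The last vowel of the past-tense form *kiruopo* is /o/, which is a non-high vowel, so the negative suffix is -e, giving *kiruopoe*.

kiruopoe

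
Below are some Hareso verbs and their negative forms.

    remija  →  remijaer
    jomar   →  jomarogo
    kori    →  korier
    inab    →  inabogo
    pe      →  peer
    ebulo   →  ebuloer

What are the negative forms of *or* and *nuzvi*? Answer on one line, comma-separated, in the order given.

The pattern is consonant vs. vowel: -ogo when the stem ends in a consonant (*jomar*, *inab*); -er when the stem ends in a vowel (*remija*, *kori*, *pe*, *ebulo*).
The final sound of *or* is /r/, which is a consonant, so the suffix is -ogo, giving *orogo*.
Since the final sound of *nuzvi* is /i/ (a vowel), it takes -er, giving *nuzvier*.

orogo, nuzvier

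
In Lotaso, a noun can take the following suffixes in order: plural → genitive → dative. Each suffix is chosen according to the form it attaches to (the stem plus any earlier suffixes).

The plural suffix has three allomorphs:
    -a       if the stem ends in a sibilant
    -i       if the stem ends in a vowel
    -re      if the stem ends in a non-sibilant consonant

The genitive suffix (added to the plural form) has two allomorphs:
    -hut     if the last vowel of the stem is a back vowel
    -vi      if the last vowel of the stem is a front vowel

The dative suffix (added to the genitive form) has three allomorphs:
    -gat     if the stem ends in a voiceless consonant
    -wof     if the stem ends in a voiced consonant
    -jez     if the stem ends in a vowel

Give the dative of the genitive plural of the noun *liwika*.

liwikaivijez

*liwika*: final sound = /a/, a vowel → -i → *liwikai*.
The last vowel of the plural form *liwikai* is /i/, which is a front vowel, so the genitive suffix is -vi, giving *liwikaivi*.
Since the final sound of the genitive form *liwikaivi* is /i/ (a vowel), it takes -jez, giving *liwikaivijez*.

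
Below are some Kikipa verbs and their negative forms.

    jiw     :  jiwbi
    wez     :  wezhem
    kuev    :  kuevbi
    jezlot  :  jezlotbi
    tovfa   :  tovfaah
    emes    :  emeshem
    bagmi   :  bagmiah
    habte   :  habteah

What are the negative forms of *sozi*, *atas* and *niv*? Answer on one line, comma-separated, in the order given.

soziah, atashem, nivbi

The pattern is sibilance of the final sound: -hem when the stem ends in a sibilant (*wez*, *emes*); -bi when the stem ends in a non-sibilant consonant (*jiw*, *kuev*, *jezlot*); -ah when the stem ends in a vowel (*tovfa*, *bagmi*, *habte*).
*sozi*: final sound = /i/, a vowel → -ah → *soziah*.
*atas* — final sound /s/ (a sibilant) → -hem → *atashem*.
*niv*: final sound = /v/, a non-sibilant consonant → -bi → *nivbi*.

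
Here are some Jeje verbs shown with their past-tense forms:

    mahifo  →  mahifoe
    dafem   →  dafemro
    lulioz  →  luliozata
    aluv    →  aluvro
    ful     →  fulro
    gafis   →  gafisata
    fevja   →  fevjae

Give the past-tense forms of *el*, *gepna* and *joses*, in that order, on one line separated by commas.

The suffix is conditioned by the final sound: -ata when the stem ends in a sibilant (*lulioz*, *gafis*); -ro when the stem ends in a non-sibilant consonant (*dafem*, *aluv*, *ful*); -e when the stem ends in a vowel (*mahifo*, *fevja*).
Since the final sound of *el* is /l/ (a non-sibilant consonant), it takes -ro, giving *elro*.
*gepna* — final sound /a/ (a vowel) → -e → *gepnae*.
*joses*: final sound = /s/, a sibilant → -ata → *josesata*.

elro, gepnae, josesata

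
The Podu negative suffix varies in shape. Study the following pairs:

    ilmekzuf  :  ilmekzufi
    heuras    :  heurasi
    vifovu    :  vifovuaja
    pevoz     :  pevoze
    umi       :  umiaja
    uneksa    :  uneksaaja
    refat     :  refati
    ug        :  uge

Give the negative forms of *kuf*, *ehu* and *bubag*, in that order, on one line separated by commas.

The pattern is voicing of the final sound: -i when the stem ends in a voiceless consonant (*ilmekzuf*, *heuras*, *refat*); -e when the stem ends in a voiced consonant (*pevoz*, *ug*); -aja when the stem ends in a vowel (*vifovu*, *umi*, *uneksa*).
The final sound of *kuf* is /f/, which is a voiceless consonant, so the suffix is -i, giving *kufi*.
The final sound of *ehu* is /u/, which is a vowel, so the suffix is -aja, giving *ehuaja*.
Since the final sound of *bubag* is /g/ (a voiced consonant), it takes -e, giving *bubage*.

kufi, ehuaja, bubage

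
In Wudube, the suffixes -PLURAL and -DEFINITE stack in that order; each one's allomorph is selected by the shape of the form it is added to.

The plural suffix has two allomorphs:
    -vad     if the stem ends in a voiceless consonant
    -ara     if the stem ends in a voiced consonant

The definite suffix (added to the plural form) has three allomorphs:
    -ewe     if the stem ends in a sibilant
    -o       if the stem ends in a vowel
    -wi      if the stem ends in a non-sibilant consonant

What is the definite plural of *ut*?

*ut* — final consonant /t/ (voiceless) → -vad → *utvad*.
The plural form *utvad* — final sound /d/ (a non-sibilant consonant) → -wi → *utvadwi*.

utvadwi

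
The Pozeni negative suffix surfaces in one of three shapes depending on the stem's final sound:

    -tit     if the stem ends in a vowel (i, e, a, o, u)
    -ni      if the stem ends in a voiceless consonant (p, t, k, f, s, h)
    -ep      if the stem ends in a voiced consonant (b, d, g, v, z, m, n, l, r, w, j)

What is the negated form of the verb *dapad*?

The final sound of *dapad* is /d/, which is a voiced consonant, so the suffix is -ep, giving *dapadep*.

dapadep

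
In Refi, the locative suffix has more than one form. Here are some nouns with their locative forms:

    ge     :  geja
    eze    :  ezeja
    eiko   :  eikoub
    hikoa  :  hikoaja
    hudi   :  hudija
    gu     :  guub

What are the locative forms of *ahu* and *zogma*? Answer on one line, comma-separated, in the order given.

The suffix is conditioned by the last vowel: -ub when the last vowel of the stem is a rounded vowel (*eiko*, *gu*); -ja when the last vowel of the stem is an unrounded vowel (*ge*, *eze*, *hikoa*, *hudi*).
Since the last vowel of *ahu* is /u/ (a rounded vowel), it takes -ub, giving *ahuub*.
*zogma* — last vowel /a/ (an unrounded vowel) → -ja → *zogmaja*.

ahuub, zogmaja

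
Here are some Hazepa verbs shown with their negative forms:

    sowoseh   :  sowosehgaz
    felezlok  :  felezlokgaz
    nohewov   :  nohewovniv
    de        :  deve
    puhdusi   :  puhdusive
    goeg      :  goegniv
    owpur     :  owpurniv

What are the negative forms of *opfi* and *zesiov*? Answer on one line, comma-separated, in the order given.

Looking at the final sound of each stem: -gaz when the stem ends in a voiceless consonant (*sowoseh*, *felezlok*); -niv when the stem ends in a voiced consonant (*nohewov*, *goeg*, *owpur*); -ve when the stem ends in a vowel (*de*, *puhdusi*).
The final sound of *opfi* is /i/, which is a vowel, so the suffix is -ve, giving *opfive*.
Since the final sound of *zesiov* is /v/ (a voiced consonant), it takes -niv, giving *zesiovniv*.

opfive, zesiovniv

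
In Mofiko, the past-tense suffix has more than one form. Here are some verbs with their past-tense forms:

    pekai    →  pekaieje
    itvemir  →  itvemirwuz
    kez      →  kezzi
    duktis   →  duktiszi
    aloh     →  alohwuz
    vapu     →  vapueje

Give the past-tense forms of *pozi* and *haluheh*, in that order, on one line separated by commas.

The suffix is conditioned by the final sound: -zi when the stem ends in a sibilant (*kez*, *duktis*); -wuz when the stem ends in a non-sibilant consonant (*itvemir*, *aloh*); -eje when the stem ends in a vowel (*pekai*, *vapu*).
*pozi*: final sound = /i/, a vowel → -eje → *pozieje*.
*haluheh* — final sound /h/ (a non-sibilant consonant) → -wuz → *haluhehwuz*.

pozieje, haluhehwuz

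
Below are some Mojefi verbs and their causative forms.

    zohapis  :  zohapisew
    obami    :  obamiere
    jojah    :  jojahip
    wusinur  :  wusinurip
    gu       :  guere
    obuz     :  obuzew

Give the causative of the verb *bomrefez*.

The alternation tracks the final sound of the stem — -ew when the stem ends in a sibilant (*zohapis*, *obuz*); -ip when the stem ends in a non-sibilant consonant (*jojah*, *wusinur*); -ere when the stem ends in a vowel (*obami*, *gu*).
*bomrefez*: final sound = /z/, a sibilant → -ew → *bomrefezew*.

bomrefezew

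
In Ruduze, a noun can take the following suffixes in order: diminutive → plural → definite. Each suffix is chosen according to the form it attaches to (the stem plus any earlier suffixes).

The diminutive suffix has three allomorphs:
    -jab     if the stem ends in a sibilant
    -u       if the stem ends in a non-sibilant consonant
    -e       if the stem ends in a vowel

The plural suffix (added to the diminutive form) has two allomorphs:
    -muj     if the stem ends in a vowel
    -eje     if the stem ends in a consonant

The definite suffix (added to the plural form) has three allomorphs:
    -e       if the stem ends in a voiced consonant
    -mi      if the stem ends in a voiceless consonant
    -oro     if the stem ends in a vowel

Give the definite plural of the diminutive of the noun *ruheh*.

ruhehumuje

*ruheh*: final sound = /h/, a non-sibilant consonant → -u → *ruhehu*.
The diminutive form *ruhehu* — final sound /u/ (a vowel) → -muj → *ruhehumuj*.
Since the final sound of the plural form *ruhehumuj* is /j/ (a voiced consonant), it takes -e, giving *ruhehumuje*.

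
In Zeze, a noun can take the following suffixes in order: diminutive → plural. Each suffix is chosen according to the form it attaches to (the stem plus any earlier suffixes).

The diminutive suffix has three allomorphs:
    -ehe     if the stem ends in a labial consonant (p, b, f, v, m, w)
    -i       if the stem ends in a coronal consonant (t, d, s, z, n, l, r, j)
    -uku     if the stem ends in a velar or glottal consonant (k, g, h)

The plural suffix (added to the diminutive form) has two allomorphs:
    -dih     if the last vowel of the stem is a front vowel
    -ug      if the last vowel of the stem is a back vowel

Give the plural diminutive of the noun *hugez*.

The final consonant of *hugez* is /z/, which is coronal, so the diminutive suffix is -i, giving *hugezi*.
The last vowel of the diminutive form *hugezi* is /i/, which is a front vowel, so the plural suffix is -dih, giving *hugezidih*.

hugezidih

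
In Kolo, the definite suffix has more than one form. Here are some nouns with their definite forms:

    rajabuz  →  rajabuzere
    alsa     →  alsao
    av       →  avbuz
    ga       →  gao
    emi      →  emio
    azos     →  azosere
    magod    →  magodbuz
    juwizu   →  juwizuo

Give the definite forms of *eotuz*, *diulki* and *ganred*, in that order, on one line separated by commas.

The alternation tracks the final sound of the stem — -ere when the stem ends in a sibilant (*rajabuz*, *azos*); -buz when the stem ends in a non-sibilant consonant (*av*, *magod*); -o when the stem ends in a vowel (*alsa*, *ga*, *emi*, *juwizu*).
Since the final sound of *eotuz* is /z/ (a sibilant), it takes -ere, giving *eotuzere*.
*diulki*: final sound = /i/, a vowel → -o → *diulkio*.
The final sound of *ganred* is /d/, which is a non-sibilant consonant, so the suffix is -buz, giving *ganredbuz*.

eotuzere, diulkio, ganredbuz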